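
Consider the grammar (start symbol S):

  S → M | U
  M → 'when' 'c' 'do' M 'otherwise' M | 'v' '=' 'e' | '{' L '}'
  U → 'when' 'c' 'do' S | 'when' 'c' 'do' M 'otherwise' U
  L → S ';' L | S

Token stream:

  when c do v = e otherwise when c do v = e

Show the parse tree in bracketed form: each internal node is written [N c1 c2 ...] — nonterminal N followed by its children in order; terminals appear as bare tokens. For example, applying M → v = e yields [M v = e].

[S [U when c do [M v = e] otherwise [U when c do [S [M v = e]]]]]

S
U
when c do M otherwise U
when c do v = e otherwise U
when c do v = e otherwise when c do S
when c do v = e otherwise when c do M
when c do v = e otherwise when c do v = e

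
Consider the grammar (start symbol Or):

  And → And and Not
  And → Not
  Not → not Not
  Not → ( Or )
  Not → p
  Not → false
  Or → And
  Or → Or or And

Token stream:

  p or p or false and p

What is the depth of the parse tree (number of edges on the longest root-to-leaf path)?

[Or [Or [Or [And [Not p]]] or [And [Not p]]] or [And [And [Not false]] and [Not p]]]

5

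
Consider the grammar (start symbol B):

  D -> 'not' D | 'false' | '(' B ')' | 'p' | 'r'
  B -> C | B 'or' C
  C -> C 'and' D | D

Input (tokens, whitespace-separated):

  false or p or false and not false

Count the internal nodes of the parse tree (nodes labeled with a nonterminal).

12

[B [B [B [C [D false]]] or [C [D p]]] or [C [C [D false]] and [D not [D false]]]]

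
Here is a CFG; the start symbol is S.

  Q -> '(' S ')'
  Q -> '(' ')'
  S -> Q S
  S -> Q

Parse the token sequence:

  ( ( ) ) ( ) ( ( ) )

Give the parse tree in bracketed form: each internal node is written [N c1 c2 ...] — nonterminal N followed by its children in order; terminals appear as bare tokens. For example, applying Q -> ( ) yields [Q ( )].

S
Q S
( S ) S
( Q ) S
( ( ) ) S
( ( ) ) Q S
( ( ) ) ( ) S
( ( ) ) ( ) Q
( ( ) ) ( ) ( S )
( ( ) ) ( ) ( Q )
( ( ) ) ( ) ( ( ) )

[S [Q ( [S [Q ( )]] )] [S [Q ( )] [S [Q ( [S [Q ( )]] )]]]]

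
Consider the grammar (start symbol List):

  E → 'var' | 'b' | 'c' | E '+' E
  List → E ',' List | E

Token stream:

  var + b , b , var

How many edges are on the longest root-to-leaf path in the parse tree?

4

[List [E [E var] + [E b]] , [List [E b] , [List [E var]]]]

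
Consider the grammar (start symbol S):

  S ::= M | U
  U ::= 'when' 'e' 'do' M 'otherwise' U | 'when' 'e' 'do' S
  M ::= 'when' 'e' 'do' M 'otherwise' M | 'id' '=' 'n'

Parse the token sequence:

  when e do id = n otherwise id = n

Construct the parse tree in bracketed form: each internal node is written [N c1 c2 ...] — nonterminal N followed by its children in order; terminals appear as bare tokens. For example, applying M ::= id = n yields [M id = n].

S
M
when e do M otherwise M
when e do id = n otherwise M
when e do id = n otherwise id = n

[S [M when e do [M id = n] otherwise [M id = n]]]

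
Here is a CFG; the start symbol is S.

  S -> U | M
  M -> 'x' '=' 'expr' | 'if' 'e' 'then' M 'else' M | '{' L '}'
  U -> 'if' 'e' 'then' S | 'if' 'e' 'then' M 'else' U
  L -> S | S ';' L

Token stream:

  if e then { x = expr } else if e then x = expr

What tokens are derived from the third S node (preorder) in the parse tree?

x = expr

[S [U if e then [M { [L [S [M x = expr]]] }] else [U if e then [S [M x = expr]]]]]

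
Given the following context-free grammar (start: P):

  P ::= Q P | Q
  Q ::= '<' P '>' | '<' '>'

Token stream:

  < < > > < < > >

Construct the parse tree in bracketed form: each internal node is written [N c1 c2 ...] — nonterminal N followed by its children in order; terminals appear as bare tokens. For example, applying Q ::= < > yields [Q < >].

[P [Q < [P [Q < >]] >] [P [Q < [P [Q < >]] >]]]

P
Q P
< P > P
< Q > P
< < > > P
< < > > Q
< < > > < P >
< < > > < Q >
< < > > < < > >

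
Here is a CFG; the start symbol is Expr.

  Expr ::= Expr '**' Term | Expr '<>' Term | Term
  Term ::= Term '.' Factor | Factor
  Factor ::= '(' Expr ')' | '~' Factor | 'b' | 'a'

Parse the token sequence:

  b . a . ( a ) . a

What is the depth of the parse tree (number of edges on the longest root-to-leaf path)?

[Expr [Term [Term [Term [Term [Factor b]] . [Factor a]] . [Factor ( [Expr [Term [Factor a]]] )]] . [Factor a]]]

7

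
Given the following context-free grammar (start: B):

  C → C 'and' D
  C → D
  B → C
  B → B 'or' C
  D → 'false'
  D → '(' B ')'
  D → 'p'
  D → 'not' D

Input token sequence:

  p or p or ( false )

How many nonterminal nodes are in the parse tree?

[B [B [B [C [D p]]] or [C [D p]]] or [C [D ( [B [C [D false]]] )]]]

12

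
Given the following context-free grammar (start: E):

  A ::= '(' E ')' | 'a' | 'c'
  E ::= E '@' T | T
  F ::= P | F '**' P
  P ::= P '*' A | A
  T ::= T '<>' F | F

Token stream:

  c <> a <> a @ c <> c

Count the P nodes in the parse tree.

[E [E [T [T [T [F [P [A c]]]] <> [F [P [A a]]]] <> [F [P [A a]]]]] @ [T [T [F [P [A c]]]] <> [F [P [A c]]]]]

5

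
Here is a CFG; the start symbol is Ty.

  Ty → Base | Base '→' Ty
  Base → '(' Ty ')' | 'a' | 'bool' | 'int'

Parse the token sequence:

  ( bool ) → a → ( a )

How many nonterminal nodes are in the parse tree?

10

[Ty [Base ( [Ty [Base bool]] )] → [Ty [Base a] → [Ty [Base ( [Ty [Base a]] )]]]]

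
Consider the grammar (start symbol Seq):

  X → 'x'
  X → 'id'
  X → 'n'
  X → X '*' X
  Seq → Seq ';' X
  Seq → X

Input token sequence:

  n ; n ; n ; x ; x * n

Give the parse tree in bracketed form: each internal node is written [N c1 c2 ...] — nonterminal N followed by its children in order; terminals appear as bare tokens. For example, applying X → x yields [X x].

Seq
Seq ; X
Seq ; X ; X
Seq ; X ; X ; X
Seq ; X ; X ; X ; X
X ; X ; X ; X ; X
n ; X ; X ; X ; X
n ; n ; X ; X ; X
n ; n ; n ; X ; X
n ; n ; n ; x ; X
n ; n ; n ; x ; X * X
n ; n ; n ; x ; x * X
n ; n ; n ; x ; x * n

[Seq [Seq [Seq [Seq [Seq [X n]] ; [X n]] ; [X n]] ; [X x]] ; [X [X x] * [X n]]]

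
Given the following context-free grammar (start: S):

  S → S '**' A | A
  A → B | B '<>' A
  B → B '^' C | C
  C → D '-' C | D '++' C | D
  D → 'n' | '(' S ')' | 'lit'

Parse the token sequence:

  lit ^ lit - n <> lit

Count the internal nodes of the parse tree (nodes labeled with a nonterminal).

[S [A [B [B [C [D lit]]] ^ [C [D lit] - [C [D n]]]] <> [A [B [C [D lit]]]]]]

14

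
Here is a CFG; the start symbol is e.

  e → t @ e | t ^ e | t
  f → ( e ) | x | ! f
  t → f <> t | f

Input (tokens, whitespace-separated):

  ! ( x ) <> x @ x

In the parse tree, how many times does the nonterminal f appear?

[e [t [f ! [f ( [e [t [f x]]] )]] <> [t [f x]]] @ [e [t [f x]]]]

5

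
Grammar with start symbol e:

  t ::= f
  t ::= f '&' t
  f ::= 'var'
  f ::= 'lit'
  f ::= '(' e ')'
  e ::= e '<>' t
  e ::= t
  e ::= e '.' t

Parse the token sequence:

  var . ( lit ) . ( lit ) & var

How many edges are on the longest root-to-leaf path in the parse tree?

[e [e [e [t [f var]]] . [t [f ( [e [t [f lit]]] )]]] . [t [f ( [e [t [f lit]]] )] & [t [f var]]]]

7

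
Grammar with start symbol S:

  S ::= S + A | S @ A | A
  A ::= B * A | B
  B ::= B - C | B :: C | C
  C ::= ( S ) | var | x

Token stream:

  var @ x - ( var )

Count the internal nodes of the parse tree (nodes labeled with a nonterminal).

[S [S [A [B [C var]]]] @ [A [B [B [C x]] - [C ( [S [A [B [C var]]]] )]]]]

14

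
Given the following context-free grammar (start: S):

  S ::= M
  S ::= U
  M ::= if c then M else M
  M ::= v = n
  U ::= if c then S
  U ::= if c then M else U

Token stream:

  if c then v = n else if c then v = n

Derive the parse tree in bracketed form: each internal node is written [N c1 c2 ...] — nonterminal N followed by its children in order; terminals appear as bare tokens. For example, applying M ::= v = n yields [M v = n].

S
U
if c then M else U
if c then v = n else U
if c then v = n else if c then S
if c then v = n else if c then M
if c then v = n else if c then v = n

[S [U if c then [M v = n] else [U if c then [S [M v = n]]]]]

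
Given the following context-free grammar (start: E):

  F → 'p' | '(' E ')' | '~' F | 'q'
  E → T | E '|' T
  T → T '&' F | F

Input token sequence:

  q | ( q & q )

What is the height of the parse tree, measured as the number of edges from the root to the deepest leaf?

[E [E [T [F q]]] | [T [F ( [E [T [T [F q]] & [F q]]] )]]]

7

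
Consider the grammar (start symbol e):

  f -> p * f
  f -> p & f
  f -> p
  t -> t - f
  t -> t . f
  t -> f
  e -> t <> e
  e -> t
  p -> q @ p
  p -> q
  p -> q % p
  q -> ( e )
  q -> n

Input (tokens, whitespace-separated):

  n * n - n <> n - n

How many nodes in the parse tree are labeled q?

[e [t [t [f [p [q n]] * [f [p [q n]]]]] - [f [p [q n]]]] <> [e [t [t [f [p [q n]]]] - [f [p [q n]]]]]]

5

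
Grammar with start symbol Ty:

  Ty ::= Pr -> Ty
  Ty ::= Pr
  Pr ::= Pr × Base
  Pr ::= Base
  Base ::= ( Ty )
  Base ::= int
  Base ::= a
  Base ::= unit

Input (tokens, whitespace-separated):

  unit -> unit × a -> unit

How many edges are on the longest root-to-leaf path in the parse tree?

5

[Ty [Pr [Base unit]] -> [Ty [Pr [Pr [Base unit]] × [Base a]] -> [Ty [Pr [Base unit]]]]]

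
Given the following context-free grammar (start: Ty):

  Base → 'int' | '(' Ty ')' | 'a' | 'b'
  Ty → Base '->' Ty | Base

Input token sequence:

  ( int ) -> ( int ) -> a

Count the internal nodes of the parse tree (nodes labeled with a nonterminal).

[Ty [Base ( [Ty [Base int]] )] -> [Ty [Base ( [Ty [Base int]] )] -> [Ty [Base a]]]]

10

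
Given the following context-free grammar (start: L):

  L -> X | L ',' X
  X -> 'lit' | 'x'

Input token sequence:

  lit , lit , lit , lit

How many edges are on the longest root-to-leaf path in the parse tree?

5

[L [L [L [L [X lit]] , [X lit]] , [X lit]] , [X lit]]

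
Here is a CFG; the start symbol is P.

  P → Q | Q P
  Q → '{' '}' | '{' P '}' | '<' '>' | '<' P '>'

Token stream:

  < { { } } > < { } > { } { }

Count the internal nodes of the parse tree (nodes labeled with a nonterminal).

[P [Q < [P [Q { [P [Q { }]] }]] >] [P [Q < [P [Q { }]] >] [P [Q { }] [P [Q { }]]]]]

14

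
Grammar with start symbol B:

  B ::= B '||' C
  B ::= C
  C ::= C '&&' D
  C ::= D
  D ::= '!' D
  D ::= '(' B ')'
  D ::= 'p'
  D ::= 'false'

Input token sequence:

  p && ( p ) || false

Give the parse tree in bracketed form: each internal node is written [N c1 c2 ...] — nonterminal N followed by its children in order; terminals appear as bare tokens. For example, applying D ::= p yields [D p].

[B [B [C [C [D p]] && [D ( [B [C [D p]]] )]]] || [C [D false]]]

B
B || C
C || C
C && D || C
D && D || C
p && D || C
p && ( B ) || C
p && ( C ) || C
p && ( D ) || C
p && ( p ) || C
p && ( p ) || D
p && ( p ) || false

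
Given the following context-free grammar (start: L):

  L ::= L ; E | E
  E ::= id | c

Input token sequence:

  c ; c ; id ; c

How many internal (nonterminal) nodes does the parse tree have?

[L [L [L [L [E c]] ; [E c]] ; [E id]] ; [E c]]

8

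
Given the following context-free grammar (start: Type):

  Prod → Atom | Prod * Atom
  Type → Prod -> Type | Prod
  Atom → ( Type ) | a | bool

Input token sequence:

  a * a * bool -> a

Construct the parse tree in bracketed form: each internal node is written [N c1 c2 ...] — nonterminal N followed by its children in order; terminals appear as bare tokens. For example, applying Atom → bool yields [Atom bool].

[Type [Prod [Prod [Prod [Atom a]] * [Atom a]] * [Atom bool]] -> [Type [Prod [Atom a]]]]

Type
Prod -> Type
Prod * Atom -> Type
Prod * Atom * Atom -> Type
Atom * Atom * Atom -> Type
a * Atom * Atom -> Type
a * a * Atom -> Type
a * a * bool -> Type
a * a * bool -> Prod
a * a * bool -> Atom
a * a * bool -> a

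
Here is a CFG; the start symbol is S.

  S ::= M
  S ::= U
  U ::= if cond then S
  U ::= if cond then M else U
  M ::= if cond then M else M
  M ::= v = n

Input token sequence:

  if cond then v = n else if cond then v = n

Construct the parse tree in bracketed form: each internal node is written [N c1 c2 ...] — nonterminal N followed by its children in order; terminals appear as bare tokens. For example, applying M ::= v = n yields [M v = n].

[S [U if cond then [M v = n] else [U if cond then [S [M v = n]]]]]

S
U
if cond then M else U
if cond then v = n else U
if cond then v = n else if cond then S
if cond then v = n else if cond then M
if cond then v = n else if cond then v = n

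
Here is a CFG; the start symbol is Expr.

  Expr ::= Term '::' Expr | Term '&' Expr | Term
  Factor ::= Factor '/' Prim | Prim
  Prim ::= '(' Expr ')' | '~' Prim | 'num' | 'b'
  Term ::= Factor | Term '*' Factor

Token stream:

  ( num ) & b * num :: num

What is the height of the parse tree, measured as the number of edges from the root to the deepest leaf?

8

[Expr [Term [Factor [Prim ( [Expr [Term [Factor [Prim num]]]] )]]] & [Expr [Term [Term [Factor [Prim b]]] * [Factor [Prim num]]] :: [Expr [Term [Factor [Prim num]]]]]]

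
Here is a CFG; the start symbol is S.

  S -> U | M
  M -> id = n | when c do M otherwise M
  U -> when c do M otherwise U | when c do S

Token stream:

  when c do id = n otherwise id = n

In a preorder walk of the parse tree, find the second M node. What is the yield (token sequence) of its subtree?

[S [M when c do [M id = n] otherwise [M id = n]]]

id = n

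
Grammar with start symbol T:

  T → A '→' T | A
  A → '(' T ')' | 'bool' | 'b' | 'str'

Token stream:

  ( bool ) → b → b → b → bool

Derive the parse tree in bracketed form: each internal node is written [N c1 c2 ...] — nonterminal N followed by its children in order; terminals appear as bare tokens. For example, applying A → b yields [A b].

T
A → T
( T ) → T
( A ) → T
( bool ) → T
( bool ) → A → T
( bool ) → b → T
( bool ) → b → A → T
( bool ) → b → b → T
( bool ) → b → b → A → T
( bool ) → b → b → b → T
( bool ) → b → b → b → A
( bool ) → b → b → b → bool

[T [A ( [T [A bool]] )] → [T [A b] → [T [A b] → [T [A b] → [T [A bool]]]]]]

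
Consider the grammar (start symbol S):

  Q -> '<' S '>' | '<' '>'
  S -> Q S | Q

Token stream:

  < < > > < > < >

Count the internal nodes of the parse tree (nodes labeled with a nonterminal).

8

[S [Q < [S [Q < >]] >] [S [Q < >] [S [Q < >]]]]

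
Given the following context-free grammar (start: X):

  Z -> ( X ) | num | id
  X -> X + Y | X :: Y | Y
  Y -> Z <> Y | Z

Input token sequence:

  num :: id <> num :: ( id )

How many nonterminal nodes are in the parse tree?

[X [X [X [Y [Z num]]] :: [Y [Z id] <> [Y [Z num]]]] :: [Y [Z ( [X [Y [Z id]]] )]]]

14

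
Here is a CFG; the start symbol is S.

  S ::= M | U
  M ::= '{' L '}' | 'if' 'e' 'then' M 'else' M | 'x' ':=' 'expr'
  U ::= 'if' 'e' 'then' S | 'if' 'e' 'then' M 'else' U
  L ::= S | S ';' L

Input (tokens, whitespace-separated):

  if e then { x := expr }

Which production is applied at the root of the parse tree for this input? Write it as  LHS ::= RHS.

[S [U if e then [S [M { [L [S [M x := expr]]] }]]]]

S ::= U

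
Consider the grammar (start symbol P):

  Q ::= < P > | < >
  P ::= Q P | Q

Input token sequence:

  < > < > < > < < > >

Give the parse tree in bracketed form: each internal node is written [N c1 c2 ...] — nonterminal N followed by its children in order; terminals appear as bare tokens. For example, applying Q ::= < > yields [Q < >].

[P [Q < >] [P [Q < >] [P [Q < >] [P [Q < [P [Q < >]] >]]]]]

P
Q P
< > P
< > Q P
< > < > P
< > < > Q P
< > < > < > P
< > < > < > Q
< > < > < > < P >
< > < > < > < Q >
< > < > < > < < > >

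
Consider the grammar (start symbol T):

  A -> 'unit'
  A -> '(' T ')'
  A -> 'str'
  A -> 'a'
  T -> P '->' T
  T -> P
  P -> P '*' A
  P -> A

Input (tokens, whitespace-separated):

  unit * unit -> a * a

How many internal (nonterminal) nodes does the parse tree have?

[T [P [P [A unit]] * [A unit]] -> [T [P [P [A a]] * [A a]]]]

10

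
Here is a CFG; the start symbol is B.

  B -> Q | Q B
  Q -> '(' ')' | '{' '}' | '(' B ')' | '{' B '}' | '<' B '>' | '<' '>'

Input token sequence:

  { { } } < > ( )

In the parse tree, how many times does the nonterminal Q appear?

[B [Q { [B [Q { }]] }] [B [Q < >] [B [Q ( )]]]]

4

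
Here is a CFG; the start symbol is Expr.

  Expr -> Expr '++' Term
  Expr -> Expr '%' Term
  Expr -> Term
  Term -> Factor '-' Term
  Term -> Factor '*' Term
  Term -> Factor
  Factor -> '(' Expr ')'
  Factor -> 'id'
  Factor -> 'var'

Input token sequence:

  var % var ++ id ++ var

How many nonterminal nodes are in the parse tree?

12

[Expr [Expr [Expr [Expr [Term [Factor var]]] % [Term [Factor var]]] ++ [Term [Factor id]]] ++ [Term [Factor var]]]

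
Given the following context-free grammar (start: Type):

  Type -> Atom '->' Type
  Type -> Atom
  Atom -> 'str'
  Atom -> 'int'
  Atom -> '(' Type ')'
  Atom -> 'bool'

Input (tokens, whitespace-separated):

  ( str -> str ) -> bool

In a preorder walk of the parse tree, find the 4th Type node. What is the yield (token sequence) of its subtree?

bool

[Type [Atom ( [Type [Atom str] -> [Type [Atom str]]] )] -> [Type [Atom bool]]]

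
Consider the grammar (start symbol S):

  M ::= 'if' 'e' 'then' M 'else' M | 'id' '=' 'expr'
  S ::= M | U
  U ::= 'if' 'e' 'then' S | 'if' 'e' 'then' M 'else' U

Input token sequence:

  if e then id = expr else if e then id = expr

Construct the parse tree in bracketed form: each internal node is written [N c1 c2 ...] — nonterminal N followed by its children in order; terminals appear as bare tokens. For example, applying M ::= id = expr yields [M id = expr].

[S [U if e then [M id = expr] else [U if e then [S [M id = expr]]]]]

S
U
if e then M else U
if e then id = expr else U
if e then id = expr else if e then S
if e then id = expr else if e then M
if e then id = expr else if e then id = expr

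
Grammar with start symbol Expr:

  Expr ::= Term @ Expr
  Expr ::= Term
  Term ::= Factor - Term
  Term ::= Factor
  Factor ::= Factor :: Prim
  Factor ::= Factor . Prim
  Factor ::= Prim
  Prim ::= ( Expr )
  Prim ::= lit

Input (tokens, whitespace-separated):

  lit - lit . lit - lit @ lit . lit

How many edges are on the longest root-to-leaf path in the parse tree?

6

[Expr [Term [Factor [Prim lit]] - [Term [Factor [Factor [Prim lit]] . [Prim lit]] - [Term [Factor [Prim lit]]]]] @ [Expr [Term [Factor [Factor [Prim lit]] . [Prim lit]]]]]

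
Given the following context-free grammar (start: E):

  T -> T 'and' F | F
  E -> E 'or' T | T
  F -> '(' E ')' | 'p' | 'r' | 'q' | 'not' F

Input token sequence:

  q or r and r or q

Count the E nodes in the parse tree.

[E [E [E [T [F q]]] or [T [T [F r]] and [F r]]] or [T [F q]]]

3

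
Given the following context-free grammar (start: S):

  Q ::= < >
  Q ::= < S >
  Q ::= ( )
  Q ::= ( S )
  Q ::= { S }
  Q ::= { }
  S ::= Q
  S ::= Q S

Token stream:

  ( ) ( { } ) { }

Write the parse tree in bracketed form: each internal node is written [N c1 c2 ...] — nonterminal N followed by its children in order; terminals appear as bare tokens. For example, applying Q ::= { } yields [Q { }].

S
Q S
( ) S
( ) Q S
( ) ( S ) S
( ) ( Q ) S
( ) ( { } ) S
( ) ( { } ) Q
( ) ( { } ) { }

[S [Q ( )] [S [Q ( [S [Q { }]] )] [S [Q { }]]]]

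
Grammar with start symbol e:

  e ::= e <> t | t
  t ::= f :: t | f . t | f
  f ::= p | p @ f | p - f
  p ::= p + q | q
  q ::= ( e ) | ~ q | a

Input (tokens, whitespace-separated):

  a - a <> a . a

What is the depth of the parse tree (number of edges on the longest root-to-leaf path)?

[e [e [t [f [p [q a]] - [f [p [q a]]]]]] <> [t [f [p [q a]]] . [t [f [p [q a]]]]]]

7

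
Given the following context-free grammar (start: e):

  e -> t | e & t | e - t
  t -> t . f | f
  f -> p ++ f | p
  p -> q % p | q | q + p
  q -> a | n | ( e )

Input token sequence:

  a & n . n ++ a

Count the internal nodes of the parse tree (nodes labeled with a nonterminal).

[e [e [t [f [p [q a]]]]] & [t [t [f [p [q n]]]] . [f [p [q n]] ++ [f [p [q a]]]]]]

17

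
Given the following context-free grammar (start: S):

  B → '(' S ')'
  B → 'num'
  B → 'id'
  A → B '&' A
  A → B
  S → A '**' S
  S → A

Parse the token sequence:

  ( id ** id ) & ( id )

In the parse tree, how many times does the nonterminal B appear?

5

[S [A [B ( [S [A [B id]] ** [S [A [B id]]]] )] & [A [B ( [S [A [B id]]] )]]]]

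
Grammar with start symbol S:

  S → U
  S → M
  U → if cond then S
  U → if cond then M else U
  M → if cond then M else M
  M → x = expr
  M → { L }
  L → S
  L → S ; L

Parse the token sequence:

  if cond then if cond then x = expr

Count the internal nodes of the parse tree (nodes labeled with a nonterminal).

6

[S [U if cond then [S [U if cond then [S [M x = expr]]]]]]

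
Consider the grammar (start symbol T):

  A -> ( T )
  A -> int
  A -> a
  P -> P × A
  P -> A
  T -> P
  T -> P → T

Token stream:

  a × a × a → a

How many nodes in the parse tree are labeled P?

4

[T [P [P [P [A a]] × [A a]] × [A a]] → [T [P [A a]]]]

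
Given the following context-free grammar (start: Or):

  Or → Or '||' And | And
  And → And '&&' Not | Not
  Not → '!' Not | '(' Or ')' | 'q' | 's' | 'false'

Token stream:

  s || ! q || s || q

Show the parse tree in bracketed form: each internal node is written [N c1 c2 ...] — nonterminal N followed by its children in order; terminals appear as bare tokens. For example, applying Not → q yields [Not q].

Or
Or || And
Or || And || And
Or || And || And || And
And || And || And || And
Not || And || And || And
s || And || And || And
s || Not || And || And
s || ! Not || And || And
s || ! q || And || And
s || ! q || Not || And
s || ! q || s || And
s || ! q || s || Not
s || ! q || s || q

[Or [Or [Or [Or [And [Not s]]] || [And [Not ! [Not q]]]] || [And [Not s]]] || [And [Not q]]]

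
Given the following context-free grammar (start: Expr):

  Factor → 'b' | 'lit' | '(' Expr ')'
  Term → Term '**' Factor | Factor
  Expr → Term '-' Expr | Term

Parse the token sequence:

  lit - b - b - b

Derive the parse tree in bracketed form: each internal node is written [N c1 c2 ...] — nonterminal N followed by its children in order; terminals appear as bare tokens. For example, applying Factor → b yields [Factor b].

Expr
Term - Expr
Factor - Expr
lit - Expr
lit - Term - Expr
lit - Factor - Expr
lit - b - Expr
lit - b - Term - Expr
lit - b - Factor - Expr
lit - b - b - Expr
lit - b - b - Term
lit - b - b - Factor
lit - b - b - b

[Expr [Term [Factor lit]] - [Expr [Term [Factor b]] - [Expr [Term [Factor b]] - [Expr [Term [Factor b]]]]]]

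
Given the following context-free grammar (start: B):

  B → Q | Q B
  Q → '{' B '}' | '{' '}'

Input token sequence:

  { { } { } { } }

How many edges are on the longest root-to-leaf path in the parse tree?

[B [Q { [B [Q { }] [B [Q { }] [B [Q { }]]]] }]]

6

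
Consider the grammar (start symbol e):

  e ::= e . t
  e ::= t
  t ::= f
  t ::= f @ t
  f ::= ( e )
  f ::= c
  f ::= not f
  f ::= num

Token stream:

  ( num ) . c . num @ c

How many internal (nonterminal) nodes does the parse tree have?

14

[e [e [e [t [f ( [e [t [f num]]] )]]] . [t [f c]]] . [t [f num] @ [t [f c]]]]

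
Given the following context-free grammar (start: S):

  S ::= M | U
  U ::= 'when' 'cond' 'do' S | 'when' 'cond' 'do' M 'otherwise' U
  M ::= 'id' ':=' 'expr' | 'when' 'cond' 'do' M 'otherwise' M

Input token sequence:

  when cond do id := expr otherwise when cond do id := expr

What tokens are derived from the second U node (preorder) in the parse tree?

[S [U when cond do [M id := expr] otherwise [U when cond do [S [M id := expr]]]]]

when cond do id := expr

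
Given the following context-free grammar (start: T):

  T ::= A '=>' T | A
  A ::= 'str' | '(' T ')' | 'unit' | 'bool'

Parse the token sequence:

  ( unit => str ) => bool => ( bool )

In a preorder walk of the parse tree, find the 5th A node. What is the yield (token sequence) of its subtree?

[T [A ( [T [A unit] => [T [A str]]] )] => [T [A bool] => [T [A ( [T [A bool]] )]]]]

( bool )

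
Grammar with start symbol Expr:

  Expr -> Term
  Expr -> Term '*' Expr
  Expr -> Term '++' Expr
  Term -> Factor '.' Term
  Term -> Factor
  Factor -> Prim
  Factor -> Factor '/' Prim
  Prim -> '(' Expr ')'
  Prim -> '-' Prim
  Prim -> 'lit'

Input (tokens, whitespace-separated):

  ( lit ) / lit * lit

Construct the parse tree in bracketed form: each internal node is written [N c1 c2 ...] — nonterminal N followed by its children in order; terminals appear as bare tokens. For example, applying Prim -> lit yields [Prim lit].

Expr
Term * Expr
Factor * Expr
Factor / Prim * Expr
Prim / Prim * Expr
( Expr ) / Prim * Expr
( Term ) / Prim * Expr
( Factor ) / Prim * Expr
( Prim ) / Prim * Expr
( lit ) / Prim * Expr
( lit ) / lit * Expr
( lit ) / lit * Term
( lit ) / lit * Factor
( lit ) / lit * Prim
( lit ) / lit * lit

[Expr [Term [Factor [Factor [Prim ( [Expr [Term [Factor [Prim lit]]]] )]] / [Prim lit]]] * [Expr [Term [Factor [Prim lit]]]]]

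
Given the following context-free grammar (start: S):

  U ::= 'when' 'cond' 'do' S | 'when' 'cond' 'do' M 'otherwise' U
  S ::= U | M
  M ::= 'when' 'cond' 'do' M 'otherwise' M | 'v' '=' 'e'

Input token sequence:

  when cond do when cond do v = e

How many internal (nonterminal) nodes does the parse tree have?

[S [U when cond do [S [U when cond do [S [M v = e]]]]]]

6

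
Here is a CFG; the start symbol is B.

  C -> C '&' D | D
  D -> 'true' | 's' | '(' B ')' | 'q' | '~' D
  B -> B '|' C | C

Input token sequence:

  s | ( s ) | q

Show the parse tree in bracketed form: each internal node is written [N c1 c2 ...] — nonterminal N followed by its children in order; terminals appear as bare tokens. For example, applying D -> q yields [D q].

B
B | C
B | C | C
C | C | C
D | C | C
s | C | C
s | D | C
s | ( B ) | C
s | ( C ) | C
s | ( D ) | C
s | ( s ) | C
s | ( s ) | D
s | ( s ) | q

[B [B [B [C [D s]]] | [C [D ( [B [C [D s]]] )]]] | [C [D q]]]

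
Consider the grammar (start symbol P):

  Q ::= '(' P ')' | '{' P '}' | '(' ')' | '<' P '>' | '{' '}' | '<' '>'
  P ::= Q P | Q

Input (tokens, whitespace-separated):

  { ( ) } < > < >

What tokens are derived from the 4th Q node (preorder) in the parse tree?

< >

[P [Q { [P [Q ( )]] }] [P [Q < >] [P [Q < >]]]]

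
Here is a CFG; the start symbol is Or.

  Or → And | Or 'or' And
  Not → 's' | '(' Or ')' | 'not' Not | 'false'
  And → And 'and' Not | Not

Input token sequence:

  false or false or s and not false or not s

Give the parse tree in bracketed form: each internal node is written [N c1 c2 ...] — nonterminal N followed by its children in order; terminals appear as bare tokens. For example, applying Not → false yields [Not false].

[Or [Or [Or [Or [And [Not false]]] or [And [Not false]]] or [And [And [Not s]] and [Not not [Not false]]]] or [And [Not not [Not s]]]]

Or
Or or And
Or or And or And
Or or And or And or And
And or And or And or And
Not or And or And or And
false or And or And or And
false or Not or And or And
false or false or And or And
false or false or And and Not or And
false or false or Not and Not or And
false or false or s and Not or And
false or false or s and not Not or And
false or false or s and not false or And
false or false or s and not false or Not
false or false or s and not false or not Not
false or false or s and not false or not s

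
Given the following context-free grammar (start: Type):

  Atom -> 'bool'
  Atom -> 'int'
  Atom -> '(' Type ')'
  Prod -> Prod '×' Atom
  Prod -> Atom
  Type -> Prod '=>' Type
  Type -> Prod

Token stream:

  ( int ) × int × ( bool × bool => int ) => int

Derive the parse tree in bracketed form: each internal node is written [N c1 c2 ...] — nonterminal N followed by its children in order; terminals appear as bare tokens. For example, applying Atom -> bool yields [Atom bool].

Type
Prod => Type
Prod × Atom => Type
Prod × Atom × Atom => Type
Atom × Atom × Atom => Type
( Type ) × Atom × Atom => Type
( Prod ) × Atom × Atom => Type
( Atom ) × Atom × Atom => Type
( int ) × Atom × Atom => Type
( int ) × int × Atom => Type
( int ) × int × ( Type ) => Type
( int ) × int × ( Prod => Type ) => Type
( int ) × int × ( Prod × Atom => Type ) => Type
( int ) × int × ( Atom × Atom => Type ) => Type
( int ) × int × ( bool × Atom => Type ) => Type
( int ) × int × ( bool × bool => Type ) => Type
( int ) × int × ( bool × bool => Prod ) => Type
( int ) × int × ( bool × bool => Atom ) => Type
( int ) × int × ( bool × bool => int ) => Type
( int ) × int × ( bool × bool => int ) => Prod
( int ) × int × ( bool × bool => int ) => Atom
( int ) × int × ( bool × bool => int ) => int

[Type [Prod [Prod [Prod [Atom ( [Type [Prod [Atom int]]] )]] × [Atom int]] × [Atom ( [Type [Prod [Prod [Atom bool]] × [Atom bool]] => [Type [Prod [Atom int]]]] )]] => [Type [Prod [Atom int]]]]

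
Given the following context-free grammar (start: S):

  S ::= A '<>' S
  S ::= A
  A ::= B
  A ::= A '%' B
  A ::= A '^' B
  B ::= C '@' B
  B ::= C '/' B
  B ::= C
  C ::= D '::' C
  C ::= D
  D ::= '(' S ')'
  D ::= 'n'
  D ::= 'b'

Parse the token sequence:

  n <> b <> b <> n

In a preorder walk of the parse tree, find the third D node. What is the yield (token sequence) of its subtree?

[S [A [B [C [D n]]]] <> [S [A [B [C [D b]]]] <> [S [A [B [C [D b]]]] <> [S [A [B [C [D n]]]]]]]]

b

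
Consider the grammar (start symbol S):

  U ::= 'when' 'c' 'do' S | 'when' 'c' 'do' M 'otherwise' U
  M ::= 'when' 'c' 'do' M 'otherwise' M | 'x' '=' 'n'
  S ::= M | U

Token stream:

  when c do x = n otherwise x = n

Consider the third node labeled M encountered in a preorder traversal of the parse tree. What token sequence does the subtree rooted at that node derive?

[S [M when c do [M x = n] otherwise [M x = n]]]

x = n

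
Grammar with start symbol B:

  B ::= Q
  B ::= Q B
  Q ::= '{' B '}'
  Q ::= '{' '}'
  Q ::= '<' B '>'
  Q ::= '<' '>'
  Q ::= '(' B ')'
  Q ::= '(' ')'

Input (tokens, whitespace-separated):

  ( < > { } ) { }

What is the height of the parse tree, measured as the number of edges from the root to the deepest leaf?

[B [Q ( [B [Q < >] [B [Q { }]]] )] [B [Q { }]]]

5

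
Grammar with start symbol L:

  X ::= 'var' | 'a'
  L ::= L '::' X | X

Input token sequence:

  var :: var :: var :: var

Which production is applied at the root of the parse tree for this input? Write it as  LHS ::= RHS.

L ::= L '::' X

[L [L [L [L [X var]] :: [X var]] :: [X var]] :: [X var]]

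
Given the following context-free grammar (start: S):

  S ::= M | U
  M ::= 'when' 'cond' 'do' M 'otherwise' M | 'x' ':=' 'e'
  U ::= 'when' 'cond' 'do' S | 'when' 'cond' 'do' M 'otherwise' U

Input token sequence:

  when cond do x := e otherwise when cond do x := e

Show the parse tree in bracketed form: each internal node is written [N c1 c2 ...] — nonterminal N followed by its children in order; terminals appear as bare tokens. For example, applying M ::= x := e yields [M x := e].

[S [U when cond do [M x := e] otherwise [U when cond do [S [M x := e]]]]]

S
U
when cond do M otherwise U
when cond do x := e otherwise U
when cond do x := e otherwise when cond do S
when cond do x := e otherwise when cond do M
when cond do x := e otherwise when cond do x := e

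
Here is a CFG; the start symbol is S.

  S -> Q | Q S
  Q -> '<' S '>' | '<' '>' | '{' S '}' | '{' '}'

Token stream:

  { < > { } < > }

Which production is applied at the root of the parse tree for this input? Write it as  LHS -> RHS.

[S [Q { [S [Q < >] [S [Q { }] [S [Q < >]]]] }]]

S -> Q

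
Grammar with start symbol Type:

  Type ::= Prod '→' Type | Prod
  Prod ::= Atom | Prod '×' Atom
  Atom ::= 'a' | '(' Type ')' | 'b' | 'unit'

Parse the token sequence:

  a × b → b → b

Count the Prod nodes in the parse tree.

[Type [Prod [Prod [Atom a]] × [Atom b]] → [Type [Prod [Atom b]] → [Type [Prod [Atom b]]]]]

4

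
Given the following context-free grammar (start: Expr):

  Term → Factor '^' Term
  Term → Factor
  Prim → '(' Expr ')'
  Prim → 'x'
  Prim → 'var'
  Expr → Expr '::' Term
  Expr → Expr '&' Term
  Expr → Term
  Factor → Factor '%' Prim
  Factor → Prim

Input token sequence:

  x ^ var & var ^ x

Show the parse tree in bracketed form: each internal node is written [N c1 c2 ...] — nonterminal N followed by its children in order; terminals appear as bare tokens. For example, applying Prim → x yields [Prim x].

[Expr [Expr [Term [Factor [Prim x]] ^ [Term [Factor [Prim var]]]]] & [Term [Factor [Prim var]] ^ [Term [Factor [Prim x]]]]]

Expr
Expr & Term
Term & Term
Factor ^ Term & Term
Prim ^ Term & Term
x ^ Term & Term
x ^ Factor & Term
x ^ Prim & Term
x ^ var & Term
x ^ var & Factor ^ Term
x ^ var & Prim ^ Term
x ^ var & var ^ Term
x ^ var & var ^ Factor
x ^ var & var ^ Prim
x ^ var & var ^ x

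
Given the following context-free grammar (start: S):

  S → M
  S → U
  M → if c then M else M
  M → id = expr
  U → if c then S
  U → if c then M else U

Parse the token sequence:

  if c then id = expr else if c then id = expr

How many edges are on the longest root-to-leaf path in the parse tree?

[S [U if c then [M id = expr] else [U if c then [S [M id = expr]]]]]

5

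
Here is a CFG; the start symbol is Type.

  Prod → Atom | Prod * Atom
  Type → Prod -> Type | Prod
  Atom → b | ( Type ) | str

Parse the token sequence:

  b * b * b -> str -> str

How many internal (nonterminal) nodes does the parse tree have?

13

[Type [Prod [Prod [Prod [Atom b]] * [Atom b]] * [Atom b]] -> [Type [Prod [Atom str]] -> [Type [Prod [Atom str]]]]]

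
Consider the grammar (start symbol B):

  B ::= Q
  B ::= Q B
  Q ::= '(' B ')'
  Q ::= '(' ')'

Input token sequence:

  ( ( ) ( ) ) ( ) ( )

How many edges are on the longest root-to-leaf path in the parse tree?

5

[B [Q ( [B [Q ( )] [B [Q ( )]]] )] [B [Q ( )] [B [Q ( )]]]]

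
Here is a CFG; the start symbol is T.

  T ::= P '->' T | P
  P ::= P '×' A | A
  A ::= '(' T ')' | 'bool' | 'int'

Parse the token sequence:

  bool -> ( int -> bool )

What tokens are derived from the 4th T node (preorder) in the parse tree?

bool

[T [P [A bool]] -> [T [P [A ( [T [P [A int]] -> [T [P [A bool]]]] )]]]]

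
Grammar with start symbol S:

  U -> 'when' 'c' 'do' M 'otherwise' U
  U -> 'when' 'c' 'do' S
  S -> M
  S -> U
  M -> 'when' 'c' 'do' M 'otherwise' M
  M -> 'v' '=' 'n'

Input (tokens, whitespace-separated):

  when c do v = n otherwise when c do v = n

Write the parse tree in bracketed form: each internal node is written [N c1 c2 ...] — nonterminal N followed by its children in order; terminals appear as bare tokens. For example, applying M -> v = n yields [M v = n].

[S [U when c do [M v = n] otherwise [U when c do [S [M v = n]]]]]

S
U
when c do M otherwise U
when c do v = n otherwise U
when c do v = n otherwise when c do S
when c do v = n otherwise when c do M
when c do v = n otherwise when c do v = n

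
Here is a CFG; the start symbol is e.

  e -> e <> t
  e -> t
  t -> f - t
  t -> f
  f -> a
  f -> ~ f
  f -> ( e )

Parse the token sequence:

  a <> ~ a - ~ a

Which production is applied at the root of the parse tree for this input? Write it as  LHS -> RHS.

[e [e [t [f a]]] <> [t [f ~ [f a]] - [t [f ~ [f a]]]]]

e -> e <> t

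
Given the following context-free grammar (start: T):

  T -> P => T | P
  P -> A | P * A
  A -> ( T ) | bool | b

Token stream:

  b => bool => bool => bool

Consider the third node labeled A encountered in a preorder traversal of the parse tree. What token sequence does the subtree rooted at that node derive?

bool

[T [P [A b]] => [T [P [A bool]] => [T [P [A bool]] => [T [P [A bool]]]]]]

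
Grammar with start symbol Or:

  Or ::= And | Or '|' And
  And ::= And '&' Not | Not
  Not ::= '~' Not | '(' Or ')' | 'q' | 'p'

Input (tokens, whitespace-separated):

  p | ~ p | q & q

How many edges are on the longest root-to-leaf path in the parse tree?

[Or [Or [Or [And [Not p]]] | [And [Not ~ [Not p]]]] | [And [And [Not q]] & [Not q]]]

5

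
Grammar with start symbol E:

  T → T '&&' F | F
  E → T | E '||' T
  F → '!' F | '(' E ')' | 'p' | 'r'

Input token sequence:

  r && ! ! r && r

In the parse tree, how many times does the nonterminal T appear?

[E [T [T [T [F r]] && [F ! [F ! [F r]]]] && [F r]]]

3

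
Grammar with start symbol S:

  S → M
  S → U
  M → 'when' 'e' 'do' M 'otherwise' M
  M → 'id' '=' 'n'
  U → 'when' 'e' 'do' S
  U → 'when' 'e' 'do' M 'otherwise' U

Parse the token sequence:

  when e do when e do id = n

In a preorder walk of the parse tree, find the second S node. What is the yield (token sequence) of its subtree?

when e do id = n

[S [U when e do [S [U when e do [S [M id = n]]]]]]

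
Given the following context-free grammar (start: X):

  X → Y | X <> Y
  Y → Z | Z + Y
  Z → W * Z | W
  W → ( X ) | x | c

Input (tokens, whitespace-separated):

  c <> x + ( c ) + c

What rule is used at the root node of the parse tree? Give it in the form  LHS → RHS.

X → X <> Y

[X [X [Y [Z [W c]]]] <> [Y [Z [W x]] + [Y [Z [W ( [X [Y [Z [W c]]]] )]] + [Y [Z [W c]]]]]]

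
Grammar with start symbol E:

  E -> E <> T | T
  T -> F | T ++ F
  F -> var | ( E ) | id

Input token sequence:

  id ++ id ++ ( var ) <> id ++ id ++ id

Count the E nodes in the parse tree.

[E [E [T [T [T [F id]] ++ [F id]] ++ [F ( [E [T [F var]]] )]]] <> [T [T [T [F id]] ++ [F id]] ++ [F id]]]

3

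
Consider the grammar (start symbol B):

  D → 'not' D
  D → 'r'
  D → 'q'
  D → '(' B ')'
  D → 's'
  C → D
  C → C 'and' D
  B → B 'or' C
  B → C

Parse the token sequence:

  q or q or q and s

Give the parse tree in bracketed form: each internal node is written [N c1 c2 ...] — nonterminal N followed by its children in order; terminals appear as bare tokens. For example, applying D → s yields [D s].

[B [B [B [C [D q]]] or [C [D q]]] or [C [C [D q]] and [D s]]]

B
B or C
B or C or C
C or C or C
D or C or C
q or C or C
q or D or C
q or q or C
q or q or C and D
q or q or D and D
q or q or q and D
q or q or q and s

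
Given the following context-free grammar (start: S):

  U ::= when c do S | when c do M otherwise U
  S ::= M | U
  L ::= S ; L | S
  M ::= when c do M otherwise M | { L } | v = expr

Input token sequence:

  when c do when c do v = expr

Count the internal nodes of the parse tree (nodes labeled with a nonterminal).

6

[S [U when c do [S [U when c do [S [M v = expr]]]]]]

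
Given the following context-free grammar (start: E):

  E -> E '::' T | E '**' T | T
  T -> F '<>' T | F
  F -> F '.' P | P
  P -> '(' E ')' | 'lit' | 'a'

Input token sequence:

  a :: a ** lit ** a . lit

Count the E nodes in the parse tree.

4

[E [E [E [E [T [F [P a]]]] :: [T [F [P a]]]] ** [T [F [P lit]]]] ** [T [F [F [P a]] . [P lit]]]]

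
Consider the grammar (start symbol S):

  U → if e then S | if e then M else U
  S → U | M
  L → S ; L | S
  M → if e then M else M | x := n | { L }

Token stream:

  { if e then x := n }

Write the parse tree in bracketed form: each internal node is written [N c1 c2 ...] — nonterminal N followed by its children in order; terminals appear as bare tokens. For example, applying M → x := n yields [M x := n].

[S [M { [L [S [U if e then [S [M x := n]]]]] }]]

S
M
{ L }
{ S }
{ U }
{ if e then S }
{ if e then M }
{ if e then x := n }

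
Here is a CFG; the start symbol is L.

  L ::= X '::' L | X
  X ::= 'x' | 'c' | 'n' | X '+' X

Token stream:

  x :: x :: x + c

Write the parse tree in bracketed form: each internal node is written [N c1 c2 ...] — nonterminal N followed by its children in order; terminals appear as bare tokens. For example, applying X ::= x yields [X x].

L
X :: L
x :: L
x :: X :: L
x :: x :: L
x :: x :: X
x :: x :: X + X
x :: x :: x + X
x :: x :: x + c

[L [X x] :: [L [X x] :: [L [X [X x] + [X c]]]]]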